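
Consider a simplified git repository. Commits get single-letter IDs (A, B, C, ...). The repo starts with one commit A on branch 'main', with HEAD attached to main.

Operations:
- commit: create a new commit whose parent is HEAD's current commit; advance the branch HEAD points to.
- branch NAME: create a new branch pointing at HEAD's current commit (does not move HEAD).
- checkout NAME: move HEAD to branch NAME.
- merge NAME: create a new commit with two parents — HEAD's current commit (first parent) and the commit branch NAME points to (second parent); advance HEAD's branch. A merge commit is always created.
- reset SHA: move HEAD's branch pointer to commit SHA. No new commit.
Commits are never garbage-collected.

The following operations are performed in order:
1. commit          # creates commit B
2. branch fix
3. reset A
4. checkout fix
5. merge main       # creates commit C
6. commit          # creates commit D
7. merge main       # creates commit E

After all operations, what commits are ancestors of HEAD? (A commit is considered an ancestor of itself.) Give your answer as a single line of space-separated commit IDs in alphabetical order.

Answer: A B C D E

Derivation:
After op 1 (commit): HEAD=main@B [main=B]
After op 2 (branch): HEAD=main@B [fix=B main=B]
After op 3 (reset): HEAD=main@A [fix=B main=A]
After op 4 (checkout): HEAD=fix@B [fix=B main=A]
After op 5 (merge): HEAD=fix@C [fix=C main=A]
After op 6 (commit): HEAD=fix@D [fix=D main=A]
After op 7 (merge): HEAD=fix@E [fix=E main=A]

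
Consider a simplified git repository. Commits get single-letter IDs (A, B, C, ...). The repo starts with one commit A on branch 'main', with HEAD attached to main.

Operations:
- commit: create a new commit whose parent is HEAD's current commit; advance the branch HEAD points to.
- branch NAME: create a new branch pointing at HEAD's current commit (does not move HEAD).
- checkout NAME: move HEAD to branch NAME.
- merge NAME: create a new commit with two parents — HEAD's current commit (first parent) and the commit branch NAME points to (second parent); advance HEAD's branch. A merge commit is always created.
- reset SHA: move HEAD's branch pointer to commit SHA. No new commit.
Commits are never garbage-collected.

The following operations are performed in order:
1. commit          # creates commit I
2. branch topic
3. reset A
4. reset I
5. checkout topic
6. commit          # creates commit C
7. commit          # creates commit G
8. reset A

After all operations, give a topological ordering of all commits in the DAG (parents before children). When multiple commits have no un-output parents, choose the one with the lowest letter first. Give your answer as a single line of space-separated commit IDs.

Answer: A I C G

Derivation:
After op 1 (commit): HEAD=main@I [main=I]
After op 2 (branch): HEAD=main@I [main=I topic=I]
After op 3 (reset): HEAD=main@A [main=A topic=I]
After op 4 (reset): HEAD=main@I [main=I topic=I]
After op 5 (checkout): HEAD=topic@I [main=I topic=I]
After op 6 (commit): HEAD=topic@C [main=I topic=C]
After op 7 (commit): HEAD=topic@G [main=I topic=G]
After op 8 (reset): HEAD=topic@A [main=I topic=A]
commit A: parents=[]
commit C: parents=['I']
commit G: parents=['C']
commit I: parents=['A']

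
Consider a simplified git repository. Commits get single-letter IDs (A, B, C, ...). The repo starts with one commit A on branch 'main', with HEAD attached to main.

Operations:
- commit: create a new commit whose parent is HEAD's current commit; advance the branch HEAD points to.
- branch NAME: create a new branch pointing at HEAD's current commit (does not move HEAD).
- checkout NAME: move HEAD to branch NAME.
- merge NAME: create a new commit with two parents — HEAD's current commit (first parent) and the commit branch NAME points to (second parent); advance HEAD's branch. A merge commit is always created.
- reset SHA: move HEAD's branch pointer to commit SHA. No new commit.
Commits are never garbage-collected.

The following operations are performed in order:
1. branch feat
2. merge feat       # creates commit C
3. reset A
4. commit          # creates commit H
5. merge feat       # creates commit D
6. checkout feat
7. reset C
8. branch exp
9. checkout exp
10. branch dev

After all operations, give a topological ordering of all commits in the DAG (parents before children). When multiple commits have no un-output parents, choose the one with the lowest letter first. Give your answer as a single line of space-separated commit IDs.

After op 1 (branch): HEAD=main@A [feat=A main=A]
After op 2 (merge): HEAD=main@C [feat=A main=C]
After op 3 (reset): HEAD=main@A [feat=A main=A]
After op 4 (commit): HEAD=main@H [feat=A main=H]
After op 5 (merge): HEAD=main@D [feat=A main=D]
After op 6 (checkout): HEAD=feat@A [feat=A main=D]
After op 7 (reset): HEAD=feat@C [feat=C main=D]
After op 8 (branch): HEAD=feat@C [exp=C feat=C main=D]
After op 9 (checkout): HEAD=exp@C [exp=C feat=C main=D]
After op 10 (branch): HEAD=exp@C [dev=C exp=C feat=C main=D]
commit A: parents=[]
commit C: parents=['A', 'A']
commit D: parents=['H', 'A']
commit H: parents=['A']

Answer: A C H D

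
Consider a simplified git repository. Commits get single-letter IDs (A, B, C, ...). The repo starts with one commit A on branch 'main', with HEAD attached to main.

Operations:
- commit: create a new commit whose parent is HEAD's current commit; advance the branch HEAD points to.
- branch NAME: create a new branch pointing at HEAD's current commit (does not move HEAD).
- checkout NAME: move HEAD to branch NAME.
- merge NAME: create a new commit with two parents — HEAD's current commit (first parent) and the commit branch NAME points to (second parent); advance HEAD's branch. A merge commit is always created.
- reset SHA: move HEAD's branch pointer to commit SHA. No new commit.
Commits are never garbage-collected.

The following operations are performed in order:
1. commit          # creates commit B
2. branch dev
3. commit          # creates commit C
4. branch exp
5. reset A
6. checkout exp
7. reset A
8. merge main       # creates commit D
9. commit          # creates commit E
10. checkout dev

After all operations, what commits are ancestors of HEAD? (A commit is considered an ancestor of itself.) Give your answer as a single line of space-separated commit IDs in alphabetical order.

After op 1 (commit): HEAD=main@B [main=B]
After op 2 (branch): HEAD=main@B [dev=B main=B]
After op 3 (commit): HEAD=main@C [dev=B main=C]
After op 4 (branch): HEAD=main@C [dev=B exp=C main=C]
After op 5 (reset): HEAD=main@A [dev=B exp=C main=A]
After op 6 (checkout): HEAD=exp@C [dev=B exp=C main=A]
After op 7 (reset): HEAD=exp@A [dev=B exp=A main=A]
After op 8 (merge): HEAD=exp@D [dev=B exp=D main=A]
After op 9 (commit): HEAD=exp@E [dev=B exp=E main=A]
After op 10 (checkout): HEAD=dev@B [dev=B exp=E main=A]

Answer: A B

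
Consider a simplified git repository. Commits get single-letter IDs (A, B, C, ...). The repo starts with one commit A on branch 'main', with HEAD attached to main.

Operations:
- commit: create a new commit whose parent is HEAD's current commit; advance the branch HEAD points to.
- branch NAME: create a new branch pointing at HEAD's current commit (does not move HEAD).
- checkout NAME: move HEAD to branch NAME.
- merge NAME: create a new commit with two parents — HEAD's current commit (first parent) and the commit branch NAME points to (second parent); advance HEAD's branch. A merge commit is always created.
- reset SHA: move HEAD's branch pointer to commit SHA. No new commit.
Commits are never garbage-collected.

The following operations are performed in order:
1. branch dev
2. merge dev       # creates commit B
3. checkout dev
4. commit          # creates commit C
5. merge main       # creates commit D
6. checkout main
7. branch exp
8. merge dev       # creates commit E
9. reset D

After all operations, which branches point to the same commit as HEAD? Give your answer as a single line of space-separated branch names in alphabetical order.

Answer: dev main

Derivation:
After op 1 (branch): HEAD=main@A [dev=A main=A]
After op 2 (merge): HEAD=main@B [dev=A main=B]
After op 3 (checkout): HEAD=dev@A [dev=A main=B]
After op 4 (commit): HEAD=dev@C [dev=C main=B]
After op 5 (merge): HEAD=dev@D [dev=D main=B]
After op 6 (checkout): HEAD=main@B [dev=D main=B]
After op 7 (branch): HEAD=main@B [dev=D exp=B main=B]
After op 8 (merge): HEAD=main@E [dev=D exp=B main=E]
After op 9 (reset): HEAD=main@D [dev=D exp=B main=D]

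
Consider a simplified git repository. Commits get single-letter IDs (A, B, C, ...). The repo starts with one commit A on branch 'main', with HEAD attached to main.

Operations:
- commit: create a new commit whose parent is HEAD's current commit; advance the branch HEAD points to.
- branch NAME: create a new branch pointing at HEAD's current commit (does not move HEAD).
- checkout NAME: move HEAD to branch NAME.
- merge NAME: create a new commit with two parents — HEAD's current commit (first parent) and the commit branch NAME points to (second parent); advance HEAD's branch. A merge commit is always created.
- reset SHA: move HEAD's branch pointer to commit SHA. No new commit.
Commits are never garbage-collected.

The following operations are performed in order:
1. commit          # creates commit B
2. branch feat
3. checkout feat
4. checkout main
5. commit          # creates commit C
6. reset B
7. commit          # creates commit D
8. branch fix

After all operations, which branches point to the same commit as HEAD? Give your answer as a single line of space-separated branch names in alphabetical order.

After op 1 (commit): HEAD=main@B [main=B]
After op 2 (branch): HEAD=main@B [feat=B main=B]
After op 3 (checkout): HEAD=feat@B [feat=B main=B]
After op 4 (checkout): HEAD=main@B [feat=B main=B]
After op 5 (commit): HEAD=main@C [feat=B main=C]
After op 6 (reset): HEAD=main@B [feat=B main=B]
After op 7 (commit): HEAD=main@D [feat=B main=D]
After op 8 (branch): HEAD=main@D [feat=B fix=D main=D]

Answer: fix main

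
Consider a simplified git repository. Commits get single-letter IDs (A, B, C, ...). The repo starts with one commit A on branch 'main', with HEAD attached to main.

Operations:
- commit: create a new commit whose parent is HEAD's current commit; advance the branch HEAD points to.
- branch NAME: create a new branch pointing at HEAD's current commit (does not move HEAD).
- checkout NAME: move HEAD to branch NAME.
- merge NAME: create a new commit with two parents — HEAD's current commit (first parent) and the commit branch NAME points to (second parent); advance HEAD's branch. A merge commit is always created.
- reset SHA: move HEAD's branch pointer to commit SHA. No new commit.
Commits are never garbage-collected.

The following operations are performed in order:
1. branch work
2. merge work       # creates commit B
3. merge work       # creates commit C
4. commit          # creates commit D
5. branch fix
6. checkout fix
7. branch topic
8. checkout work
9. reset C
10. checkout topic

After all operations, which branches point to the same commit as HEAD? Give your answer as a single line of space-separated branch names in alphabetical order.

Answer: fix main topic

Derivation:
After op 1 (branch): HEAD=main@A [main=A work=A]
After op 2 (merge): HEAD=main@B [main=B work=A]
After op 3 (merge): HEAD=main@C [main=C work=A]
After op 4 (commit): HEAD=main@D [main=D work=A]
After op 5 (branch): HEAD=main@D [fix=D main=D work=A]
After op 6 (checkout): HEAD=fix@D [fix=D main=D work=A]
After op 7 (branch): HEAD=fix@D [fix=D main=D topic=D work=A]
After op 8 (checkout): HEAD=work@A [fix=D main=D topic=D work=A]
After op 9 (reset): HEAD=work@C [fix=D main=D topic=D work=C]
After op 10 (checkout): HEAD=topic@D [fix=D main=D topic=D work=C]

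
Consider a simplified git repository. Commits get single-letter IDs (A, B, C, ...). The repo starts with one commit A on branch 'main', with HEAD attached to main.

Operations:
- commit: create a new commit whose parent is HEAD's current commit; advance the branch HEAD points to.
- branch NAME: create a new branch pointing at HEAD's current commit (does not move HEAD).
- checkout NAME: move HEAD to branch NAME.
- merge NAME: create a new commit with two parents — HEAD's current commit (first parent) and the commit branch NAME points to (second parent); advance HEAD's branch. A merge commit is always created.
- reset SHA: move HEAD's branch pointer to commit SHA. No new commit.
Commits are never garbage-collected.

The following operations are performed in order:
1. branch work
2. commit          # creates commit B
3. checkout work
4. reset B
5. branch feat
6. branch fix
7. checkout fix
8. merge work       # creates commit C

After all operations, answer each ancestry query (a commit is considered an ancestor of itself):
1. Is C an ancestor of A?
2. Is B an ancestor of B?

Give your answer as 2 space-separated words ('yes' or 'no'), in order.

After op 1 (branch): HEAD=main@A [main=A work=A]
After op 2 (commit): HEAD=main@B [main=B work=A]
After op 3 (checkout): HEAD=work@A [main=B work=A]
After op 4 (reset): HEAD=work@B [main=B work=B]
After op 5 (branch): HEAD=work@B [feat=B main=B work=B]
After op 6 (branch): HEAD=work@B [feat=B fix=B main=B work=B]
After op 7 (checkout): HEAD=fix@B [feat=B fix=B main=B work=B]
After op 8 (merge): HEAD=fix@C [feat=B fix=C main=B work=B]
ancestors(A) = {A}; C in? no
ancestors(B) = {A,B}; B in? yes

Answer: no yes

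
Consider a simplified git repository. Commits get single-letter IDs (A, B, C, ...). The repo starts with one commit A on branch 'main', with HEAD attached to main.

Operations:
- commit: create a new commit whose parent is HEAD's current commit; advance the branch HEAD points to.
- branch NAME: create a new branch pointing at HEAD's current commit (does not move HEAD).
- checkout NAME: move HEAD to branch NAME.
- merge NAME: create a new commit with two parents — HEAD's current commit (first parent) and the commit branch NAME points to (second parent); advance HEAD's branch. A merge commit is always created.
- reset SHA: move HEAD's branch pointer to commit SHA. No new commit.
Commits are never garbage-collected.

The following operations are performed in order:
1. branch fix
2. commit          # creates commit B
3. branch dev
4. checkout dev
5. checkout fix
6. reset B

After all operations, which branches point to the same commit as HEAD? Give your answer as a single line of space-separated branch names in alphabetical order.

After op 1 (branch): HEAD=main@A [fix=A main=A]
After op 2 (commit): HEAD=main@B [fix=A main=B]
After op 3 (branch): HEAD=main@B [dev=B fix=A main=B]
After op 4 (checkout): HEAD=dev@B [dev=B fix=A main=B]
After op 5 (checkout): HEAD=fix@A [dev=B fix=A main=B]
After op 6 (reset): HEAD=fix@B [dev=B fix=B main=B]

Answer: dev fix main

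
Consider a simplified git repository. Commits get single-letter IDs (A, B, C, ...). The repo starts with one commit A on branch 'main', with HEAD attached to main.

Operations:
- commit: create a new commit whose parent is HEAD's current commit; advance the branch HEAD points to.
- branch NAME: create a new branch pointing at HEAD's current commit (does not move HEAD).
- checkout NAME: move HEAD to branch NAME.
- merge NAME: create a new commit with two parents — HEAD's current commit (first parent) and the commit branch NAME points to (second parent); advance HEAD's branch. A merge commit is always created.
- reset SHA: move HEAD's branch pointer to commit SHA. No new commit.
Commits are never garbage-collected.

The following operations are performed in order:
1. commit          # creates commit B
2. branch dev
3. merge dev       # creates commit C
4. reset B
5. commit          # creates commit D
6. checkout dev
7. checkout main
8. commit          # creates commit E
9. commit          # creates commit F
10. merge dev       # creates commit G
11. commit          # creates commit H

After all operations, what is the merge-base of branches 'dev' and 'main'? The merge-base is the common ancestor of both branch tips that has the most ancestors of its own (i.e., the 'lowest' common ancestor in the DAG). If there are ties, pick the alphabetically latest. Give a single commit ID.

Answer: B

Derivation:
After op 1 (commit): HEAD=main@B [main=B]
After op 2 (branch): HEAD=main@B [dev=B main=B]
After op 3 (merge): HEAD=main@C [dev=B main=C]
After op 4 (reset): HEAD=main@B [dev=B main=B]
After op 5 (commit): HEAD=main@D [dev=B main=D]
After op 6 (checkout): HEAD=dev@B [dev=B main=D]
After op 7 (checkout): HEAD=main@D [dev=B main=D]
After op 8 (commit): HEAD=main@E [dev=B main=E]
After op 9 (commit): HEAD=main@F [dev=B main=F]
After op 10 (merge): HEAD=main@G [dev=B main=G]
After op 11 (commit): HEAD=main@H [dev=B main=H]
ancestors(dev=B): ['A', 'B']
ancestors(main=H): ['A', 'B', 'D', 'E', 'F', 'G', 'H']
common: ['A', 'B']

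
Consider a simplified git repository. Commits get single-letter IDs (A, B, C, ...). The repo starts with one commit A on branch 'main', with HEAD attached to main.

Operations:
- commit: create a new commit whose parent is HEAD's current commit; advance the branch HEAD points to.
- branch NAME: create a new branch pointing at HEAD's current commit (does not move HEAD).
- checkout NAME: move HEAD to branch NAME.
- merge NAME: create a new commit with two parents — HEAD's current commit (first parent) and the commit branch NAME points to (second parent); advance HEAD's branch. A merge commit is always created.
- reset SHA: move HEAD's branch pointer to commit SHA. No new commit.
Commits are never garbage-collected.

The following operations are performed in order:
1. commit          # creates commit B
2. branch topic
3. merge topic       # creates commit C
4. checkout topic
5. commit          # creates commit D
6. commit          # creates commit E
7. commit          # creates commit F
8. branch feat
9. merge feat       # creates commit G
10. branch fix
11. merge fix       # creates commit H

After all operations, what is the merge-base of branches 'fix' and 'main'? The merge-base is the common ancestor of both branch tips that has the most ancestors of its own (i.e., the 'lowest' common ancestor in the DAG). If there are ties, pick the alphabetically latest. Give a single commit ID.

Answer: B

Derivation:
After op 1 (commit): HEAD=main@B [main=B]
After op 2 (branch): HEAD=main@B [main=B topic=B]
After op 3 (merge): HEAD=main@C [main=C topic=B]
After op 4 (checkout): HEAD=topic@B [main=C topic=B]
After op 5 (commit): HEAD=topic@D [main=C topic=D]
After op 6 (commit): HEAD=topic@E [main=C topic=E]
After op 7 (commit): HEAD=topic@F [main=C topic=F]
After op 8 (branch): HEAD=topic@F [feat=F main=C topic=F]
After op 9 (merge): HEAD=topic@G [feat=F main=C topic=G]
After op 10 (branch): HEAD=topic@G [feat=F fix=G main=C topic=G]
After op 11 (merge): HEAD=topic@H [feat=F fix=G main=C topic=H]
ancestors(fix=G): ['A', 'B', 'D', 'E', 'F', 'G']
ancestors(main=C): ['A', 'B', 'C']
common: ['A', 'B']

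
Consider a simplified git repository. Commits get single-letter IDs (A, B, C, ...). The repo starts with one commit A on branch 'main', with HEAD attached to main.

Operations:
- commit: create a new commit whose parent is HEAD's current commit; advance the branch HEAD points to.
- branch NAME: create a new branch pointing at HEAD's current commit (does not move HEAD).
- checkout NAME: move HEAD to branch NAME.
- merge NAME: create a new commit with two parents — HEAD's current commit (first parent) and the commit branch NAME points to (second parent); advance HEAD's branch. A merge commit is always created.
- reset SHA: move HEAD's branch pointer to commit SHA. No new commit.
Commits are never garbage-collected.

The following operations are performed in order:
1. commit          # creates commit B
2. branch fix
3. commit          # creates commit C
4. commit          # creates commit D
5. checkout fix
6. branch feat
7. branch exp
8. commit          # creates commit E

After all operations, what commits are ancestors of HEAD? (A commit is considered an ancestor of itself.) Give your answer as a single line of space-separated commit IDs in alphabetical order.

Answer: A B E

Derivation:
After op 1 (commit): HEAD=main@B [main=B]
After op 2 (branch): HEAD=main@B [fix=B main=B]
After op 3 (commit): HEAD=main@C [fix=B main=C]
After op 4 (commit): HEAD=main@D [fix=B main=D]
After op 5 (checkout): HEAD=fix@B [fix=B main=D]
After op 6 (branch): HEAD=fix@B [feat=B fix=B main=D]
After op 7 (branch): HEAD=fix@B [exp=B feat=B fix=B main=D]
After op 8 (commit): HEAD=fix@E [exp=B feat=B fix=E main=D]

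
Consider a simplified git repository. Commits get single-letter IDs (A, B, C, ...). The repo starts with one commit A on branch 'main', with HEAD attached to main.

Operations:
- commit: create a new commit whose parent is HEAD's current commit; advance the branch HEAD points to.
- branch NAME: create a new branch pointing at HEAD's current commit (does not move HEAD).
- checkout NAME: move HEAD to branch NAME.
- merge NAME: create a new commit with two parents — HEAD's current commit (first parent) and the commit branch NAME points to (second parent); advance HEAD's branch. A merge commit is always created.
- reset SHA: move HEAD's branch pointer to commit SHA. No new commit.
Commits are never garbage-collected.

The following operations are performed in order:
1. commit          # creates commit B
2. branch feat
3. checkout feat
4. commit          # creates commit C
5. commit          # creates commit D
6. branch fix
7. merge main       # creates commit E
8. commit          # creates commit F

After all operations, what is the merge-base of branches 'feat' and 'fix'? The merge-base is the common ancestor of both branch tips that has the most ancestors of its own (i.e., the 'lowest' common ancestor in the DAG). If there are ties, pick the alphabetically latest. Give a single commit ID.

After op 1 (commit): HEAD=main@B [main=B]
After op 2 (branch): HEAD=main@B [feat=B main=B]
After op 3 (checkout): HEAD=feat@B [feat=B main=B]
After op 4 (commit): HEAD=feat@C [feat=C main=B]
After op 5 (commit): HEAD=feat@D [feat=D main=B]
After op 6 (branch): HEAD=feat@D [feat=D fix=D main=B]
After op 7 (merge): HEAD=feat@E [feat=E fix=D main=B]
After op 8 (commit): HEAD=feat@F [feat=F fix=D main=B]
ancestors(feat=F): ['A', 'B', 'C', 'D', 'E', 'F']
ancestors(fix=D): ['A', 'B', 'C', 'D']
common: ['A', 'B', 'C', 'D']

Answer: D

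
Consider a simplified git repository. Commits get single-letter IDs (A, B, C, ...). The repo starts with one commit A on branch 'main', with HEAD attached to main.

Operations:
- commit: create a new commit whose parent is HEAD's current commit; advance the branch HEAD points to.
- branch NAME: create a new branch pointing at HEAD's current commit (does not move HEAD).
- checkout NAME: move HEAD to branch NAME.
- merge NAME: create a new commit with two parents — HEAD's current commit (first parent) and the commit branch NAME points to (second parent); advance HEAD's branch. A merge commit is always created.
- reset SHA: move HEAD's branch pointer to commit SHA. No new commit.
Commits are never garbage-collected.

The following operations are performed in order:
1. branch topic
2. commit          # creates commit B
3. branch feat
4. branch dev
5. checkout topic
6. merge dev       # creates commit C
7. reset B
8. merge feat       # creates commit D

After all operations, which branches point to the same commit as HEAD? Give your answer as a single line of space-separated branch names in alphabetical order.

After op 1 (branch): HEAD=main@A [main=A topic=A]
After op 2 (commit): HEAD=main@B [main=B topic=A]
After op 3 (branch): HEAD=main@B [feat=B main=B topic=A]
After op 4 (branch): HEAD=main@B [dev=B feat=B main=B topic=A]
After op 5 (checkout): HEAD=topic@A [dev=B feat=B main=B topic=A]
After op 6 (merge): HEAD=topic@C [dev=B feat=B main=B topic=C]
After op 7 (reset): HEAD=topic@B [dev=B feat=B main=B topic=B]
After op 8 (merge): HEAD=topic@D [dev=B feat=B main=B topic=D]

Answer: topic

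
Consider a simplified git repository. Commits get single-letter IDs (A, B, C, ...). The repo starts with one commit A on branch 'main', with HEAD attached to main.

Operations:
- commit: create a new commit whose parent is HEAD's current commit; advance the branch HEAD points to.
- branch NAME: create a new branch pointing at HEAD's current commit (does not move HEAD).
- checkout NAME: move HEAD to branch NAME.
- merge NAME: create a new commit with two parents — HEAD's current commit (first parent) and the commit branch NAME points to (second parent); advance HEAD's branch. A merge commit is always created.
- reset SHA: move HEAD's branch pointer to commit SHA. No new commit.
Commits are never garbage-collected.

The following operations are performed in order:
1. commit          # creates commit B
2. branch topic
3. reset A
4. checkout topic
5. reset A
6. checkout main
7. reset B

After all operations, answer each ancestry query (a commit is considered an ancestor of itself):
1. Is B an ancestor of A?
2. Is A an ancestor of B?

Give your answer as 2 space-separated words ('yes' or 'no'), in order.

After op 1 (commit): HEAD=main@B [main=B]
After op 2 (branch): HEAD=main@B [main=B topic=B]
After op 3 (reset): HEAD=main@A [main=A topic=B]
After op 4 (checkout): HEAD=topic@B [main=A topic=B]
After op 5 (reset): HEAD=topic@A [main=A topic=A]
After op 6 (checkout): HEAD=main@A [main=A topic=A]
After op 7 (reset): HEAD=main@B [main=B topic=A]
ancestors(A) = {A}; B in? no
ancestors(B) = {A,B}; A in? yes

Answer: no yes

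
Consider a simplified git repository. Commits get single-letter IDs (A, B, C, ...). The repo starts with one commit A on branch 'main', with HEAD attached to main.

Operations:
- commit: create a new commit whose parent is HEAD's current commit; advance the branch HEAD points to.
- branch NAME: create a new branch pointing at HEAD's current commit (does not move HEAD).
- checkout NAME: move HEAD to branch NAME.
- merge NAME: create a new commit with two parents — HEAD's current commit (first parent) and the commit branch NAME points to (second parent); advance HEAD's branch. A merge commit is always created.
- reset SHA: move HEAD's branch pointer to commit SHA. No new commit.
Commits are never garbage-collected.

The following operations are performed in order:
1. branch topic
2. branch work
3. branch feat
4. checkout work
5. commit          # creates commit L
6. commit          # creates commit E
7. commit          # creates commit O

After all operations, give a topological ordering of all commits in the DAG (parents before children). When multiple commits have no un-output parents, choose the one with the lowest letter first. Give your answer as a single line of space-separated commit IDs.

After op 1 (branch): HEAD=main@A [main=A topic=A]
After op 2 (branch): HEAD=main@A [main=A topic=A work=A]
After op 3 (branch): HEAD=main@A [feat=A main=A topic=A work=A]
After op 4 (checkout): HEAD=work@A [feat=A main=A topic=A work=A]
After op 5 (commit): HEAD=work@L [feat=A main=A topic=A work=L]
After op 6 (commit): HEAD=work@E [feat=A main=A topic=A work=E]
After op 7 (commit): HEAD=work@O [feat=A main=A topic=A work=O]
commit A: parents=[]
commit E: parents=['L']
commit L: parents=['A']
commit O: parents=['E']

Answer: A L E O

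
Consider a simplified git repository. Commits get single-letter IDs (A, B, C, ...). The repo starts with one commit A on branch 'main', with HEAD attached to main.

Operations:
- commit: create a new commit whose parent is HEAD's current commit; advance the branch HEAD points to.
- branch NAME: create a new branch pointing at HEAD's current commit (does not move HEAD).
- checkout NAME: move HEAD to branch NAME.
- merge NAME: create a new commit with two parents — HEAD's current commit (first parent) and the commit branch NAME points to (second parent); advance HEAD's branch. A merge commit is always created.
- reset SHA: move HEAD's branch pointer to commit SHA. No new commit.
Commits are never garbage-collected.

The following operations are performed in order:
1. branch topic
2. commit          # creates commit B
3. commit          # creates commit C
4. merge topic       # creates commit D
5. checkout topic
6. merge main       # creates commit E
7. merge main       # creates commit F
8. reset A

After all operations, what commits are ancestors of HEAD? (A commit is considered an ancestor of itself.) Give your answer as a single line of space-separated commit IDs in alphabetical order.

Answer: A

Derivation:
After op 1 (branch): HEAD=main@A [main=A topic=A]
After op 2 (commit): HEAD=main@B [main=B topic=A]
After op 3 (commit): HEAD=main@C [main=C topic=A]
After op 4 (merge): HEAD=main@D [main=D topic=A]
After op 5 (checkout): HEAD=topic@A [main=D topic=A]
After op 6 (merge): HEAD=topic@E [main=D topic=E]
After op 7 (merge): HEAD=topic@F [main=D topic=F]
After op 8 (reset): HEAD=topic@A [main=D topic=A]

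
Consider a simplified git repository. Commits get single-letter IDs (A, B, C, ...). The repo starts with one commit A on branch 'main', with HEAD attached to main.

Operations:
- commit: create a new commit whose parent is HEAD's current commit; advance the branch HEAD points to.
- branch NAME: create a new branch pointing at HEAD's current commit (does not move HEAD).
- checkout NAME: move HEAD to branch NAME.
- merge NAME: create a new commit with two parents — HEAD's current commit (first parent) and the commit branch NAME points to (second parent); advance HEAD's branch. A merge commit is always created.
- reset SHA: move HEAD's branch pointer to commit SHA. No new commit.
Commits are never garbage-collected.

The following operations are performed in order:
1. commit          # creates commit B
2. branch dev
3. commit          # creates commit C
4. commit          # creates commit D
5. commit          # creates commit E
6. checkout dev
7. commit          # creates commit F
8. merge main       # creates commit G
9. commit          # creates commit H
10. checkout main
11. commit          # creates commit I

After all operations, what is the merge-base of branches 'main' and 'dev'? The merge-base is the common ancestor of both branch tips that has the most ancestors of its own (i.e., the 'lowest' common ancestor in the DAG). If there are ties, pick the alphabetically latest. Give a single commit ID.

Answer: E

Derivation:
After op 1 (commit): HEAD=main@B [main=B]
After op 2 (branch): HEAD=main@B [dev=B main=B]
After op 3 (commit): HEAD=main@C [dev=B main=C]
After op 4 (commit): HEAD=main@D [dev=B main=D]
After op 5 (commit): HEAD=main@E [dev=B main=E]
After op 6 (checkout): HEAD=dev@B [dev=B main=E]
After op 7 (commit): HEAD=dev@F [dev=F main=E]
After op 8 (merge): HEAD=dev@G [dev=G main=E]
After op 9 (commit): HEAD=dev@H [dev=H main=E]
After op 10 (checkout): HEAD=main@E [dev=H main=E]
After op 11 (commit): HEAD=main@I [dev=H main=I]
ancestors(main=I): ['A', 'B', 'C', 'D', 'E', 'I']
ancestors(dev=H): ['A', 'B', 'C', 'D', 'E', 'F', 'G', 'H']
common: ['A', 'B', 'C', 'D', 'E']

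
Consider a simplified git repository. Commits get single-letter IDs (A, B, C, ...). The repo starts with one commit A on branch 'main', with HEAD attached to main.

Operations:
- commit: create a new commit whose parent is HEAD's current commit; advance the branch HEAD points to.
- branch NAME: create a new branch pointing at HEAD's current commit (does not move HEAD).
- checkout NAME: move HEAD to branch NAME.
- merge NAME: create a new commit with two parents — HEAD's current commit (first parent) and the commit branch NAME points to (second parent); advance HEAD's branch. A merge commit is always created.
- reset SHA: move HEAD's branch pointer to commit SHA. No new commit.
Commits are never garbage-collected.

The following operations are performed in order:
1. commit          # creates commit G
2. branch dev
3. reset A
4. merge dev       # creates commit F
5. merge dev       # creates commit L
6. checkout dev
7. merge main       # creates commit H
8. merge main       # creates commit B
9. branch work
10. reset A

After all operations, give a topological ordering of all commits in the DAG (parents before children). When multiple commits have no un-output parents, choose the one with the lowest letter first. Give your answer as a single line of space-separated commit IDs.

After op 1 (commit): HEAD=main@G [main=G]
After op 2 (branch): HEAD=main@G [dev=G main=G]
After op 3 (reset): HEAD=main@A [dev=G main=A]
After op 4 (merge): HEAD=main@F [dev=G main=F]
After op 5 (merge): HEAD=main@L [dev=G main=L]
After op 6 (checkout): HEAD=dev@G [dev=G main=L]
After op 7 (merge): HEAD=dev@H [dev=H main=L]
After op 8 (merge): HEAD=dev@B [dev=B main=L]
After op 9 (branch): HEAD=dev@B [dev=B main=L work=B]
After op 10 (reset): HEAD=dev@A [dev=A main=L work=B]
commit A: parents=[]
commit B: parents=['H', 'L']
commit F: parents=['A', 'G']
commit G: parents=['A']
commit H: parents=['G', 'L']
commit L: parents=['F', 'G']

Answer: A G F L H B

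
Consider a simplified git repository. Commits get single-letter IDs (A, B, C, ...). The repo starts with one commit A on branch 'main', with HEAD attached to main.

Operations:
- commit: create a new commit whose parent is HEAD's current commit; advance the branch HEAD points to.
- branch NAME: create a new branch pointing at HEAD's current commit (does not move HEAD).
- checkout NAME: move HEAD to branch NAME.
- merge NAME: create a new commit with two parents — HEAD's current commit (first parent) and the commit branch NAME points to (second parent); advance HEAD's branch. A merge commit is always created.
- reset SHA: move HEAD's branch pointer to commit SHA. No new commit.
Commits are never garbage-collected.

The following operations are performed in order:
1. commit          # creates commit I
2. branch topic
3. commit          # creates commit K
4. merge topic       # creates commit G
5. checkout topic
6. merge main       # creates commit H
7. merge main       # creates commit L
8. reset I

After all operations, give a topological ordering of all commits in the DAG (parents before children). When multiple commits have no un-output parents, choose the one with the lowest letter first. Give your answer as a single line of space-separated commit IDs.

Answer: A I K G H L

Derivation:
After op 1 (commit): HEAD=main@I [main=I]
After op 2 (branch): HEAD=main@I [main=I topic=I]
After op 3 (commit): HEAD=main@K [main=K topic=I]
After op 4 (merge): HEAD=main@G [main=G topic=I]
After op 5 (checkout): HEAD=topic@I [main=G topic=I]
After op 6 (merge): HEAD=topic@H [main=G topic=H]
After op 7 (merge): HEAD=topic@L [main=G topic=L]
After op 8 (reset): HEAD=topic@I [main=G topic=I]
commit A: parents=[]
commit G: parents=['K', 'I']
commit H: parents=['I', 'G']
commit I: parents=['A']
commit K: parents=['I']
commit L: parents=['H', 'G']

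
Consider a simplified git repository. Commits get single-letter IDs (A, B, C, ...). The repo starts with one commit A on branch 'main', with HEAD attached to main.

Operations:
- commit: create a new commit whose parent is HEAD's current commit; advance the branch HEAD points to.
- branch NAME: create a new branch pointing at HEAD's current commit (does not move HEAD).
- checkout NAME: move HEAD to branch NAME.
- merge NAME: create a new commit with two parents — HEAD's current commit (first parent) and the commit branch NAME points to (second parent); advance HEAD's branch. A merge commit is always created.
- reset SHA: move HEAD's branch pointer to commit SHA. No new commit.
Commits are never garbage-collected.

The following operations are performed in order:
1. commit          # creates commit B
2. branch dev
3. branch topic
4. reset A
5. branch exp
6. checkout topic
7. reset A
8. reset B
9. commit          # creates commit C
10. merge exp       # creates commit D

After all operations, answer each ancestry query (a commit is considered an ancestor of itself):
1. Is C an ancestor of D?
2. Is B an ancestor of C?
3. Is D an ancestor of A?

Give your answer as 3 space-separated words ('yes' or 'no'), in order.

After op 1 (commit): HEAD=main@B [main=B]
After op 2 (branch): HEAD=main@B [dev=B main=B]
After op 3 (branch): HEAD=main@B [dev=B main=B topic=B]
After op 4 (reset): HEAD=main@A [dev=B main=A topic=B]
After op 5 (branch): HEAD=main@A [dev=B exp=A main=A topic=B]
After op 6 (checkout): HEAD=topic@B [dev=B exp=A main=A topic=B]
After op 7 (reset): HEAD=topic@A [dev=B exp=A main=A topic=A]
After op 8 (reset): HEAD=topic@B [dev=B exp=A main=A topic=B]
After op 9 (commit): HEAD=topic@C [dev=B exp=A main=A topic=C]
After op 10 (merge): HEAD=topic@D [dev=B exp=A main=A topic=D]
ancestors(D) = {A,B,C,D}; C in? yes
ancestors(C) = {A,B,C}; B in? yes
ancestors(A) = {A}; D in? no

Answer: yes yes no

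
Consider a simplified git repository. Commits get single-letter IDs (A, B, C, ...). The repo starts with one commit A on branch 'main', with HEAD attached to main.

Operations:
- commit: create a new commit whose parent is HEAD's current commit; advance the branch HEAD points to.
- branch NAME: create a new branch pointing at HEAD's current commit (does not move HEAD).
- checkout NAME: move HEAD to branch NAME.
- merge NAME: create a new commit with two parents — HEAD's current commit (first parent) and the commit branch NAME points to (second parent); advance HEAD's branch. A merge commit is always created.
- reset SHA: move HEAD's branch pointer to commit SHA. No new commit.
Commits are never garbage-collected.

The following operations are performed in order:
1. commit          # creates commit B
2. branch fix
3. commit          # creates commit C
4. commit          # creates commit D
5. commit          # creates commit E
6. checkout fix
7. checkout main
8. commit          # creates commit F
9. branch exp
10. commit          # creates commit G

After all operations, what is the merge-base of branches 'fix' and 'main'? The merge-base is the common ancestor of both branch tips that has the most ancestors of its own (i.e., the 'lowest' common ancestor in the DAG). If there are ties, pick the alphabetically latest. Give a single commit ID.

After op 1 (commit): HEAD=main@B [main=B]
After op 2 (branch): HEAD=main@B [fix=B main=B]
After op 3 (commit): HEAD=main@C [fix=B main=C]
After op 4 (commit): HEAD=main@D [fix=B main=D]
After op 5 (commit): HEAD=main@E [fix=B main=E]
After op 6 (checkout): HEAD=fix@B [fix=B main=E]
After op 7 (checkout): HEAD=main@E [fix=B main=E]
After op 8 (commit): HEAD=main@F [fix=B main=F]
After op 9 (branch): HEAD=main@F [exp=F fix=B main=F]
After op 10 (commit): HEAD=main@G [exp=F fix=B main=G]
ancestors(fix=B): ['A', 'B']
ancestors(main=G): ['A', 'B', 'C', 'D', 'E', 'F', 'G']
common: ['A', 'B']

Answer: B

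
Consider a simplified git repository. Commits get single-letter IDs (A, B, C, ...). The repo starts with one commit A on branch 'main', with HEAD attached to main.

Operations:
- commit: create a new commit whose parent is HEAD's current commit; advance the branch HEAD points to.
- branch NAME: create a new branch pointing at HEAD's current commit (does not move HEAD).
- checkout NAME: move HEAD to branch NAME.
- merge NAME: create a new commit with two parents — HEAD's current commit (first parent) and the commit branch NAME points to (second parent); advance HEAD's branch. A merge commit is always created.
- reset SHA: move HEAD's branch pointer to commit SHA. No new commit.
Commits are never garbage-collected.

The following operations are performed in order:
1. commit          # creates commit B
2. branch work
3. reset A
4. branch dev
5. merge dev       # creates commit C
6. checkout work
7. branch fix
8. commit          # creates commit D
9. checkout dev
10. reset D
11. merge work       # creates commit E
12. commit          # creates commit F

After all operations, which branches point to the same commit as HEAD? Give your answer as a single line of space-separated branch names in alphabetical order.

After op 1 (commit): HEAD=main@B [main=B]
After op 2 (branch): HEAD=main@B [main=B work=B]
After op 3 (reset): HEAD=main@A [main=A work=B]
After op 4 (branch): HEAD=main@A [dev=A main=A work=B]
After op 5 (merge): HEAD=main@C [dev=A main=C work=B]
After op 6 (checkout): HEAD=work@B [dev=A main=C work=B]
After op 7 (branch): HEAD=work@B [dev=A fix=B main=C work=B]
After op 8 (commit): HEAD=work@D [dev=A fix=B main=C work=D]
After op 9 (checkout): HEAD=dev@A [dev=A fix=B main=C work=D]
After op 10 (reset): HEAD=dev@D [dev=D fix=B main=C work=D]
After op 11 (merge): HEAD=dev@E [dev=E fix=B main=C work=D]
After op 12 (commit): HEAD=dev@F [dev=F fix=B main=C work=D]

Answer: dev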